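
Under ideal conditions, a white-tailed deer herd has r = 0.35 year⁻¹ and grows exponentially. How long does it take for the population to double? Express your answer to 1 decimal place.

Doubling time t_d = ln(2)/r = 0.6931/0.35 = 1.9804.

2.0 years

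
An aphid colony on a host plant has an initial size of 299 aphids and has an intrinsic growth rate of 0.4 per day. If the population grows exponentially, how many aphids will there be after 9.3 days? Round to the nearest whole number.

12338 aphids

N(t) = N₀·e^(rt) = 299 × e^(0.4×9.3) = 299 × e^3.72.
e^3.72 ≈ 41.264, so N ≈ 299 × 41.264 = 12338.1.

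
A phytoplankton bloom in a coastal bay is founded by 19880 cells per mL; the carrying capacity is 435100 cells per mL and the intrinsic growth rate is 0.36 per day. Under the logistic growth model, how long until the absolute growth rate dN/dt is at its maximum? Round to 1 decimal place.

8.4 days

Logistic growth is fastest at N = K/2 = 217550.
A = (K − N₀)/N₀ = 20.886. Set K/(1 + A·e^(−rt)) = K/2 → A·e^(−rt) = 1.
e^(−0.36t) = 1/20.886 = 0.0478782, so t = ln(20.886)/0.36 = 3.0391/0.36 = 8.4419.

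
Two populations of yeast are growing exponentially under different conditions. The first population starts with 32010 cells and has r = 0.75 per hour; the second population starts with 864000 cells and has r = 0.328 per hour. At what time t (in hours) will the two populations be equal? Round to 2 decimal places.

Set 32010·e^(0.75t) = 864000·e^(0.328t).
e^((0.75 − 0.328)t) = 864000/32010 → e^(0.422·t) = 26.992.
0.422·t = ln(26.992) = 3.2955, so t = 3.2955/0.422 = 7.8093.

7.81 hours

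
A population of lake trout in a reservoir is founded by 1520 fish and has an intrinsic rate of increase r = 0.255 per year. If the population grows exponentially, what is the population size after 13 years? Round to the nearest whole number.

41834 fish

N(t) = N₀·e^(rt) = 1520 × e^(0.255×13) = 1520 × e^3.315.
e^3.315 ≈ 27.522, so N ≈ 1520 × 27.522 = 41834.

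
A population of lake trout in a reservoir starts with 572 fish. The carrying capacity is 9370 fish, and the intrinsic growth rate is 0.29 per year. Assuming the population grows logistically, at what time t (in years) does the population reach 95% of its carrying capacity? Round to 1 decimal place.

19.6 years

A = (K − N₀)/N₀ = (9370 − 572)/572 = 15.381.
Solve 9370/(1 + 15.381·e^(−0.29t)) = 8901.5: 1 + 15.381·e^(−0.29t) = 1.0526, so e^(−0.29t) = 0.00342183.
−0.29·t = ln(0.00342183) = -5.6776, so t = 5.6776/0.29 = 19.578.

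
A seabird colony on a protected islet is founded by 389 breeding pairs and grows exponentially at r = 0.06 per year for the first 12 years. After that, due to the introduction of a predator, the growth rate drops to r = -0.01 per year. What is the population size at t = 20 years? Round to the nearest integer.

Phase 1: N(12) = 389·e^(0.06×12) = 389·e^0.72 = 799.175.
Phase 2 runs for 20 − 12 = 8 years at r = -0.01.
N(20) = 799.175·e^(-0.01×8) = 799.175·e^-0.08 = 737.731.

738 breeding pairs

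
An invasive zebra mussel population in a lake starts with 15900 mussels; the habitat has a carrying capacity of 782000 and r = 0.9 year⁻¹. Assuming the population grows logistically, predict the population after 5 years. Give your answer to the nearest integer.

A = (K − N₀)/N₀ = (782000 − 15900)/15900 = 48.182.
N(t) = K/(1 + A·e^(−rt)) = 782000/(1 + 48.182×e^(−0.9×5)).
e^(−4.5) = 0.011109; denominator = 1 + 48.182×0.011109 = 1.5353.
N = 782000/1.5353 = 509361.

509361 mussels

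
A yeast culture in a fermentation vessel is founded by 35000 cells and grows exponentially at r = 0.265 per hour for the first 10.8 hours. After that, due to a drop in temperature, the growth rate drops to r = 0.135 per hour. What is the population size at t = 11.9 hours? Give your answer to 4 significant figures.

710400 cells

Phase 1: N(10.8) = 35000·e^(0.265×10.8) = 35000·e^2.862 = 612377.
Phase 2 runs for 11.9 − 10.8 = 1.1 hours at r = 0.135.
N(11.9) = 612377·e^(0.135×1.1) = 612377·e^0.1485 = 710414.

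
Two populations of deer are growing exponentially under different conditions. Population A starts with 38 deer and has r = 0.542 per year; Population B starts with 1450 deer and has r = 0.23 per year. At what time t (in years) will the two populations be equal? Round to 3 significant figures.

Set 38·e^(0.542t) = 1450·e^(0.23t).
e^((0.542 − 0.23)t) = 1450/38 → e^(0.312·t) = 38.158.
0.312·t = ln(38.158) = 3.6417, so t = 3.6417/0.312 = 11.672.

11.7 years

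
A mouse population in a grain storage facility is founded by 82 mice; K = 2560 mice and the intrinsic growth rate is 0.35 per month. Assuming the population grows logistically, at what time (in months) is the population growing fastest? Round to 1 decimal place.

9.7 months

Logistic growth is fastest at N = K/2 = 1280.
A = (K − N₀)/N₀ = 30.22. Set K/(1 + A·e^(−rt)) = K/2 → A·e^(−rt) = 1.
e^(−0.35t) = 1/30.22 = 0.0330912, so t = ln(30.22)/0.35 = 3.4085/0.35 = 9.7385.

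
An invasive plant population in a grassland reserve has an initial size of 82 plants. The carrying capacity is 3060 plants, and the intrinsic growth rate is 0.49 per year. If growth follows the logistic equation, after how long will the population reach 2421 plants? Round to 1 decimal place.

A = (K − N₀)/N₀ = (3060 − 82)/82 = 36.317.
Solve 3060/(1 + 36.317·e^(−0.49t)) = 2421: 1 + 36.317·e^(−0.49t) = 1.2639, so e^(−0.49t) = 0.00726767.
−0.49·t = ln(0.00726767) = -4.9243, so t = 4.9243/0.49 = 10.05.

10.0 years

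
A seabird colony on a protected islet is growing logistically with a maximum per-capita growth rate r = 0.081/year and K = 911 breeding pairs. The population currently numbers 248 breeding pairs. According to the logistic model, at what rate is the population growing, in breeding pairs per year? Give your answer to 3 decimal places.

14.619 breeding pairs per year

dN/dt = rN(1 − N/K) = 0.081 × 248 × (1 − 248/911).
1 − 248/911 = 0.72777; dN/dt = 0.081 × 248 × 0.72777 = 14.619.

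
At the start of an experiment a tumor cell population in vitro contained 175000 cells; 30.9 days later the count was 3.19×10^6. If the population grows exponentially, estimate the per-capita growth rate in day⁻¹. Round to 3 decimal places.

From N(t) = N₀·e^(rt): e^(r·30.9) = 3.19×10^6/175000 = 18.229.
r·30.9 = ln(18.229) = 2.903, so r = 2.903/30.9 = 0.093948.

0.094 per day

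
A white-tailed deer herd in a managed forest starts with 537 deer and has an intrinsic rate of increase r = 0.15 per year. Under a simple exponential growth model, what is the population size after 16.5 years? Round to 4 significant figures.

N(t) = N₀·e^(rt) = 537 × e^(0.15×16.5) = 537 × e^2.475.
e^2.475 ≈ 11.882, so N ≈ 537 × 11.882 = 6380.48.

6380 deer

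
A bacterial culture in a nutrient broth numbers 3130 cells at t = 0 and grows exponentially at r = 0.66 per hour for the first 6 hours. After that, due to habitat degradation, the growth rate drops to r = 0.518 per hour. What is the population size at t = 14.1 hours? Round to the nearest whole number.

10903433 cells

Phase 1: N(6) = 3130·e^(0.66×6) = 3130·e^3.96 = 164191.
Phase 2 runs for 14.1 − 6 = 8.1 hours at r = 0.518.
N(14.1) = 164191·e^(0.518×8.1) = 164191·e^4.196 = 1.090343×10^7.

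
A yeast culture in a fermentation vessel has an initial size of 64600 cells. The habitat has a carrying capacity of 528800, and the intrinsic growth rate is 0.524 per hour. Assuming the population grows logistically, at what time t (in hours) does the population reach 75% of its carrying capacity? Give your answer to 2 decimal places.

A = (K − N₀)/N₀ = (528800 − 64600)/64600 = 7.1858.
Solve 528800/(1 + 7.1858·e^(−0.524t)) = 396600: 1 + 7.1858·e^(−0.524t) = 1.3333, so e^(−0.524t) = 0.0463881.
−0.524·t = ln(0.0463881) = -3.0707, so t = 3.0707/0.524 = 5.8601.

5.86 hours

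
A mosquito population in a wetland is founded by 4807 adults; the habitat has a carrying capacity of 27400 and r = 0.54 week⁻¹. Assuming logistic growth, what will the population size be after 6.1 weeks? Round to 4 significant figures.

A = (K − N₀)/N₀ = (27400 − 4807)/4807 = 4.7.
N(t) = K/(1 + A·e^(−rt)) = 27400/(1 + 4.7×e^(−0.54×6.1)).
e^(−3.294) = 0.037105; denominator = 1 + 4.7×0.037105 = 1.1744.
N = 27400/1.1744 = 23331.2.

23330 adults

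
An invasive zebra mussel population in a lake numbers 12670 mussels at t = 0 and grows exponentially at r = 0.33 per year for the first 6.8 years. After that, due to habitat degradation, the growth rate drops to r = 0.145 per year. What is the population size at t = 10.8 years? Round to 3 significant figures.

213000 mussels

Phase 1: N(6.8) = 12670·e^(0.33×6.8) = 12670·e^2.244 = 119491.
Phase 2 runs for 10.8 − 6.8 = 4 years at r = 0.145.
N(10.8) = 119491·e^(0.145×4) = 119491·e^0.58 = 213415.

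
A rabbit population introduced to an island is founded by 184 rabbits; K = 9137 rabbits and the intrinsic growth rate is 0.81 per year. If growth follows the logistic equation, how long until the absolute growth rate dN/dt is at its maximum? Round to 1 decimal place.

4.8 years

Logistic growth is fastest at N = K/2 = 4568.5.
A = (K − N₀)/N₀ = 48.658. Set K/(1 + A·e^(−rt)) = K/2 → A·e^(−rt) = 1.
e^(−0.81t) = 1/48.658 = 0.0205518, so t = ln(48.658)/0.81 = 3.8848/0.81 = 4.7961.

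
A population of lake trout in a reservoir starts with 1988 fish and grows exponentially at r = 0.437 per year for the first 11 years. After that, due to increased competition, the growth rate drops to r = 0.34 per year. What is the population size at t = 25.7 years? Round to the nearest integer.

Phase 1: N(11) = 1988·e^(0.437×11) = 1988·e^4.807 = 243260.
Phase 2 runs for 25.7 − 11 = 14.7 years at r = 0.34.
N(25.7) = 243260·e^(0.34×14.7) = 243260·e^4.998 = 3.603079×10^7.

36030789 fish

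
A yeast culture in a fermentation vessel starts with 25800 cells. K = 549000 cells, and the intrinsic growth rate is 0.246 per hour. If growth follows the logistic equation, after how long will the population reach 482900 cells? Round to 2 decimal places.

20.32 hours

A = (K − N₀)/N₀ = (549000 − 25800)/25800 = 20.279.
Solve 549000/(1 + 20.279·e^(−0.246t)) = 482900: 1 + 20.279·e^(−0.246t) = 1.1369, so e^(−0.246t) = 0.00674988.
−0.246·t = ln(0.00674988) = -4.9982, so t = 4.9982/0.246 = 20.318.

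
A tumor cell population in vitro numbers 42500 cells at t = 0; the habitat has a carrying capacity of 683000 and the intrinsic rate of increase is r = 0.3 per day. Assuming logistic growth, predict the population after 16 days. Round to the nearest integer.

A = (K − N₀)/N₀ = (683000 − 42500)/42500 = 15.071.
N(t) = K/(1 + A·e^(−rt)) = 683000/(1 + 15.071×e^(−0.3×16)).
e^(−4.8) = 0.0082297; denominator = 1 + 15.071×0.0082297 = 1.124.
N = 683000/1.124 = 607637.

607637 cells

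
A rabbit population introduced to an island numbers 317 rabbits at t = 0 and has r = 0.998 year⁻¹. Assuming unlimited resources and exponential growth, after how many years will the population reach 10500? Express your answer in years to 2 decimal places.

3.51 years

Set N₀·e^(rt) = 10500: e^(0.998·t) = 10500/317 = 33.123.
0.998·t = ln(33.123) = 3.5002, so t = 3.5002/0.998 = 3.5072.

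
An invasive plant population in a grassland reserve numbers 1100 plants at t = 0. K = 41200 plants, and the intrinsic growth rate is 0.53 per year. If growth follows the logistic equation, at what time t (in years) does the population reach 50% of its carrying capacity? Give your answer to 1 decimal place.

6.8 years

A = (K − N₀)/N₀ = (41200 − 1100)/1100 = 36.455.
Solve 41200/(1 + 36.455·e^(−0.53t)) = 20600: 1 + 36.455·e^(−0.53t) = 2, so e^(−0.53t) = 0.0274314.
−0.53·t = ln(0.0274314) = -3.5961, so t = 3.5961/0.53 = 6.785.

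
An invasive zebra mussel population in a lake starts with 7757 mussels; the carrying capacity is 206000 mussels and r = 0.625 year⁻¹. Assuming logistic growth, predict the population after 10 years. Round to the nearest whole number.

A = (K − N₀)/N₀ = (206000 − 7757)/7757 = 25.557.
N(t) = K/(1 + A·e^(−rt)) = 206000/(1 + 25.557×e^(−0.625×10)).
e^(−6.25) = 0.0019305; denominator = 1 + 25.557×0.0019305 = 1.0493.
N = 206000/1.0493 = 196315.

196315 mussels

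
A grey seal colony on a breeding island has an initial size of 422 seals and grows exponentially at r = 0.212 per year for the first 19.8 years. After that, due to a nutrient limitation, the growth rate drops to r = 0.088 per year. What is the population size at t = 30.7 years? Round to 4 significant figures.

73260 seals

Phase 1: N(19.8) = 422·e^(0.212×19.8) = 422·e^4.198 = 28074.2.
Phase 2 runs for 30.7 − 19.8 = 10.9 years at r = 0.088.
N(30.7) = 28074.2·e^(0.088×10.9) = 28074.2·e^0.9592 = 73262.6.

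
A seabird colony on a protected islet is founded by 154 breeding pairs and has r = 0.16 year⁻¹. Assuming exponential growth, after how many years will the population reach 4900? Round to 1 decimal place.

21.6 years

Set N₀·e^(rt) = 4900: e^(0.16·t) = 4900/154 = 31.818.
0.16·t = ln(31.818) = 3.46, so t = 3.46/0.16 = 21.625.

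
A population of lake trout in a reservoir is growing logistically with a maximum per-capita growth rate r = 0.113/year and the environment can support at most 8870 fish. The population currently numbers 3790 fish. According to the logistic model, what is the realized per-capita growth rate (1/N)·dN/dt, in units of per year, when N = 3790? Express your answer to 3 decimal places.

(1/N)·dN/dt = r(1 − N/K) = 0.113 × (1 − 3790/8870).
= 0.113 × 0.57272 = 0.064717.

0.065 per year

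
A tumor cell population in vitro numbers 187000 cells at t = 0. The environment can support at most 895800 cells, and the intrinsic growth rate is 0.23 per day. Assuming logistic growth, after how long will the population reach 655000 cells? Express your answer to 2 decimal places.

A = (K − N₀)/N₀ = (895800 − 187000)/187000 = 3.7904.
Solve 895800/(1 + 3.7904·e^(−0.23t)) = 655000: 1 + 3.7904·e^(−0.23t) = 1.3676, so e^(−0.23t) = 0.0969914.
−0.23·t = ln(0.0969914) = -2.3331, so t = 2.3331/0.23 = 10.144.

10.14 days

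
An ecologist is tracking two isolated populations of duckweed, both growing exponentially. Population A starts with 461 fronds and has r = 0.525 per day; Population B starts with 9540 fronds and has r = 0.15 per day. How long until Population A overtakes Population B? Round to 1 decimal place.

Set 461·e^(0.525t) = 9540·e^(0.15t).
e^((0.525 − 0.15)t) = 9540/461 → e^(0.375·t) = 20.694.
0.375·t = ln(20.694) = 3.0299, so t = 3.0299/0.375 = 8.0796.

8.1 days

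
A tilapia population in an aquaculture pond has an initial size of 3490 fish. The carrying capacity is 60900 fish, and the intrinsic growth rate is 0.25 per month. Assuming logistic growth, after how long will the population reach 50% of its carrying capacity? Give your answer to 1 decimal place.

A = (K − N₀)/N₀ = (60900 − 3490)/3490 = 16.45.
Solve 60900/(1 + 16.45·e^(−0.25t)) = 30450: 1 + 16.45·e^(−0.25t) = 2, so e^(−0.25t) = 0.0607908.
−0.25·t = ln(0.0607908) = -2.8003, so t = 2.8003/0.25 = 11.201.

11.2 months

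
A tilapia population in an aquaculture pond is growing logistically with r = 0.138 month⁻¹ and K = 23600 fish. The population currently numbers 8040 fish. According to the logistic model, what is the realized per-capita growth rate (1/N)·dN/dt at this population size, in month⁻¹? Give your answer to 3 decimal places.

0.091 per month

(1/N)·dN/dt = r(1 − N/K) = 0.138 × (1 − 8040/23600).
= 0.138 × 0.65932 = 0.090986.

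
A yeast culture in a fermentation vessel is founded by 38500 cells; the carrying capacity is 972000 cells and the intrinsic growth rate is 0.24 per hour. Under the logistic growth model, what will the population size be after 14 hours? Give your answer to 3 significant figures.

528000 cells

A = (K − N₀)/N₀ = (972000 − 38500)/38500 = 24.247.
N(t) = K/(1 + A·e^(−rt)) = 972000/(1 + 24.247×e^(−0.24×14)).
e^(−3.36) = 0.034735; denominator = 1 + 24.247×0.034735 = 1.8422.
N = 972000/1.8422 = 527625.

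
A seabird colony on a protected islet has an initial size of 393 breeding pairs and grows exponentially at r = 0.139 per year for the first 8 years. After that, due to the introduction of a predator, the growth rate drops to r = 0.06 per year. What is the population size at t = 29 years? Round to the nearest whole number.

Phase 1: N(8) = 393·e^(0.139×8) = 393·e^1.112 = 1194.89.
Phase 2 runs for 29 − 8 = 21 years at r = 0.06.
N(29) = 1194.89·e^(0.06×21) = 1194.89·e^1.26 = 4212.49.

4212 breeding pairs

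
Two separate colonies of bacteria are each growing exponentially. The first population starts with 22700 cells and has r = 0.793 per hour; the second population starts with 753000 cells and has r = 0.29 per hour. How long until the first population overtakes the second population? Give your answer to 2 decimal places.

Set 22700·e^(0.793t) = 753000·e^(0.29t).
e^((0.793 − 0.29)t) = 753000/22700 → e^(0.503·t) = 33.172.
0.503·t = ln(33.172) = 3.5017, so t = 3.5017/0.503 = 6.9616.

6.96 hours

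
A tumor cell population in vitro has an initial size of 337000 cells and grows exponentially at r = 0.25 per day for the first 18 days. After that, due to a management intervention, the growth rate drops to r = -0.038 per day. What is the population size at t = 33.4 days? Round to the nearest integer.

Phase 1: N(18) = 337000·e^(0.25×18) = 337000·e^4.5 = 3.033577×10^7.
Phase 2 runs for 33.4 − 18 = 15.4 days at r = -0.038.
N(33.4) = 3.033577×10^7·e^(-0.038×15.4) = 3.033577×10^7·e^-0.5852 = 1.689686×10^7.

16896857 cells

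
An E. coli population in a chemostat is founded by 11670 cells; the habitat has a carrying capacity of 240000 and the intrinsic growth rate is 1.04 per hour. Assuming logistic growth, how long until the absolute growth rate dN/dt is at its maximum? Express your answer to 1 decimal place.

2.9 hours

Logistic growth is fastest at N = K/2 = 120000.
A = (K − N₀)/N₀ = 19.566. Set K/(1 + A·e^(−rt)) = K/2 → A·e^(−rt) = 1.
e^(−1.04t) = 1/19.566 = 0.0511102, so t = ln(19.566)/1.04 = 2.9738/1.04 = 2.8594.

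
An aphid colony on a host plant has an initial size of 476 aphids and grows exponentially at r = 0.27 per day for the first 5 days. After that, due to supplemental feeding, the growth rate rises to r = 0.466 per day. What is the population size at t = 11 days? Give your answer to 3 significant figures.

30100 aphids

Phase 1: N(5) = 476·e^(0.27×5) = 476·e^1.35 = 1836.13.
Phase 2 runs for 11 − 5 = 6 days at r = 0.466.
N(11) = 1836.13·e^(0.466×6) = 1836.13·e^2.796 = 30074.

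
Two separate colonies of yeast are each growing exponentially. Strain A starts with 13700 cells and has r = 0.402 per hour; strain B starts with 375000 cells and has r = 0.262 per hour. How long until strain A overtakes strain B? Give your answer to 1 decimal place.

23.6 hours

Set 13700·e^(0.402t) = 375000·e^(0.262t).
e^((0.402 − 0.262)t) = 375000/13700 → e^(0.14·t) = 27.372.
0.14·t = ln(27.372) = 3.3095, so t = 3.3095/0.14 = 23.64.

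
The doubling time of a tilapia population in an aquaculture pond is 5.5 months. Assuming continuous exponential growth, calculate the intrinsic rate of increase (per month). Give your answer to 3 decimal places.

0.126 per month

r = ln(2)/t_d = 0.6931/5.5 = 0.12603.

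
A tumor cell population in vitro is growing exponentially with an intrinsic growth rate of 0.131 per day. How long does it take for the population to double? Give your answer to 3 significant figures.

Doubling time t_d = ln(2)/r = 0.6931/0.131 = 5.2912.

5.29 days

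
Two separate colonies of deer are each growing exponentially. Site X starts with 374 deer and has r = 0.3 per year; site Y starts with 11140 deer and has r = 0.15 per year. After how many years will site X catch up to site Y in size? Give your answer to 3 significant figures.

22.6 years

Set 374·e^(0.3t) = 11140·e^(0.15t).
e^((0.3 − 0.15)t) = 11140/374 → e^(0.15·t) = 29.786.
0.15·t = ln(29.786) = 3.394, so t = 3.394/0.15 = 22.627.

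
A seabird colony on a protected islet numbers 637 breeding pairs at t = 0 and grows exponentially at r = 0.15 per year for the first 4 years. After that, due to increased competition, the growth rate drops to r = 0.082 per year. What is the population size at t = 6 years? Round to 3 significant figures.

1370 breeding pairs

Phase 1: N(4) = 637·e^(0.15×4) = 637·e^0.6 = 1160.69.
Phase 2 runs for 6 − 4 = 2 years at r = 0.082.
N(6) = 1160.69·e^(0.082×2) = 1160.69·e^0.164 = 1367.54.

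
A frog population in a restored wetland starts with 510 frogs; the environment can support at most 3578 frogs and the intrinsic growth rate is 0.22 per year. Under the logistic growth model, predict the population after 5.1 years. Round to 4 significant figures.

A = (K − N₀)/N₀ = (3578 − 510)/510 = 6.0157.
N(t) = K/(1 + A·e^(−rt)) = 3578/(1 + 6.0157×e^(−0.22×5.1)).
e^(−1.122) = 0.32563; denominator = 1 + 6.0157×0.32563 = 2.9589.
N = 3578/2.9589 = 1209.24.

1209 frogs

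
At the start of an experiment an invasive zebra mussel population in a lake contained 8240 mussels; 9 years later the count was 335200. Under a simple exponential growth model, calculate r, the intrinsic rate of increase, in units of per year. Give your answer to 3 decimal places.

From N(t) = N₀·e^(rt): e^(r·9) = 335200/8240 = 40.68.
r·9 = ln(40.68) = 3.7057, so r = 3.7057/9 = 0.41175.

0.412 per year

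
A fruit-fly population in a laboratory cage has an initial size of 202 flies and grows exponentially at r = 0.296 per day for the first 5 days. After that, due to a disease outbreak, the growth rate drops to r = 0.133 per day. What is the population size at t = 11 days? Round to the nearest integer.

1971 flies

Phase 1: N(5) = 202·e^(0.296×5) = 202·e^1.48 = 887.375.
Phase 2 runs for 11 − 5 = 6 days at r = 0.133.
N(11) = 887.375·e^(0.133×6) = 887.375·e^0.798 = 1970.94.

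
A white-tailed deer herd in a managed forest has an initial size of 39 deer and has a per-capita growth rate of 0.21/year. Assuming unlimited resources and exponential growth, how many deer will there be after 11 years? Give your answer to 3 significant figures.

N(t) = N₀·e^(rt) = 39 × e^(0.21×11) = 39 × e^2.31.
e^2.31 ≈ 10.074, so N ≈ 39 × 10.074 = 392.903.

393 deer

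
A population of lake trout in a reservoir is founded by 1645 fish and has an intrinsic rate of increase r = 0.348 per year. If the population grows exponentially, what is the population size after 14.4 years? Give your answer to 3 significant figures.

247000 fish

N(t) = N₀·e^(rt) = 1645 × e^(0.348×14.4) = 1645 × e^5.011.
e^5.011 ≈ 150.08, so N ≈ 1645 × 150.08 = 246889.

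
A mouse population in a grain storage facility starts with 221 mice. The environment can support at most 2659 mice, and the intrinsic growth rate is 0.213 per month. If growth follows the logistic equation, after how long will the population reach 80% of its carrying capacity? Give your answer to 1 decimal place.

A = (K − N₀)/N₀ = (2659 − 221)/221 = 11.032.
Solve 2659/(1 + 11.032·e^(−0.213t)) = 2127.2: 1 + 11.032·e^(−0.213t) = 1.25, so e^(−0.213t) = 0.022662.
−0.213·t = ln(0.022662) = -3.7871, so t = 3.7871/0.213 = 17.78.

17.8 months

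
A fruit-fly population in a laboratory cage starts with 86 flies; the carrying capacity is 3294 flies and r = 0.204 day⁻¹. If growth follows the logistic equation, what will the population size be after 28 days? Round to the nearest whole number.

A = (K − N₀)/N₀ = (3294 − 86)/86 = 37.302.
N(t) = K/(1 + A·e^(−rt)) = 3294/(1 + 37.302×e^(−0.204×28)).
e^(−5.712) = 0.0033061; denominator = 1 + 37.302×0.0033061 = 1.1233.
N = 3294/1.1233 = 2932.37.

2932 flies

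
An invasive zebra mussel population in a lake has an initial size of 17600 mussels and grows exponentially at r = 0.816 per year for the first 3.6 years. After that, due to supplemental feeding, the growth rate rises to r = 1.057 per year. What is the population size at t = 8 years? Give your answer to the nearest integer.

Phase 1: N(3.6) = 17600·e^(0.816×3.6) = 17600·e^2.938 = 332121.
Phase 2 runs for 8 − 3.6 = 4.4 years at r = 1.057.
N(8) = 332121·e^(1.057×4.4) = 332121·e^4.651 = 3.476265×10^7.

34762653 mussels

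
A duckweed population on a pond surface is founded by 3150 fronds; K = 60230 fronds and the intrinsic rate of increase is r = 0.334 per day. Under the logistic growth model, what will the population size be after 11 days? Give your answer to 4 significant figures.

41260 fronds

A = (K − N₀)/N₀ = (60230 − 3150)/3150 = 18.121.
N(t) = K/(1 + A·e^(−rt)) = 60230/(1 + 18.121×e^(−0.334×11)).
e^(−3.674) = 0.025375; denominator = 1 + 18.121×0.025375 = 1.4598.
N = 60230/1.4598 = 41258.9.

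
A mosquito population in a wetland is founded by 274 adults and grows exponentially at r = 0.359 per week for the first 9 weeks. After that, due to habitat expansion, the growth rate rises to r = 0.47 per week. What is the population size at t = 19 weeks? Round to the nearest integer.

762325 adults

Phase 1: N(9) = 274·e^(0.359×9) = 274·e^3.231 = 6933.56.
Phase 2 runs for 19 − 9 = 10 weeks at r = 0.47.
N(19) = 6933.56·e^(0.47×10) = 6933.56·e^4.7 = 762325.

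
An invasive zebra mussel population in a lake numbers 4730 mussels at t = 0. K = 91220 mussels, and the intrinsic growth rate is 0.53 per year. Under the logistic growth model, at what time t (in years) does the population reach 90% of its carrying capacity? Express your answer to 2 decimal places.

9.63 years

A = (K − N₀)/N₀ = (91220 − 4730)/4730 = 18.285.
Solve 91220/(1 + 18.285·e^(−0.53t)) = 82098: 1 + 18.285·e^(−0.53t) = 1.1111, so e^(−0.53t) = 0.00607649.
−0.53·t = ln(0.00607649) = -5.1033, so t = 5.1033/0.53 = 9.6289.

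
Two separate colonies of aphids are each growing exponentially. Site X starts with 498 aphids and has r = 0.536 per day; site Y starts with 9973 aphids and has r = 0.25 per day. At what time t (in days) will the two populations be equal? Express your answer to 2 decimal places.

10.48 days

Set 498·e^(0.536t) = 9973·e^(0.25t).
e^((0.536 − 0.25)t) = 9973/498 → e^(0.286·t) = 20.026.
0.286·t = ln(20.026) = 2.997, so t = 2.997/0.286 = 10.479.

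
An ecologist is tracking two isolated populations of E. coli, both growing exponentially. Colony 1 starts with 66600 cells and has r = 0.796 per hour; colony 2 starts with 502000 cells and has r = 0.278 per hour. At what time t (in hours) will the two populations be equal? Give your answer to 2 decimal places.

Set 66600·e^(0.796t) = 502000·e^(0.278t).
e^((0.796 − 0.278)t) = 502000/66600 → e^(0.518·t) = 7.5375.
0.518·t = ln(7.5375) = 2.0199, so t = 2.0199/0.518 = 3.8994.

3.90 hours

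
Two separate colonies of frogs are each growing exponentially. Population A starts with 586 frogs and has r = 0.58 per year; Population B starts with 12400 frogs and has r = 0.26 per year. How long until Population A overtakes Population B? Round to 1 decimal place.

9.5 years

Set 586·e^(0.58t) = 12400·e^(0.26t).
e^((0.58 − 0.26)t) = 12400/586 → e^(0.32·t) = 21.16.
0.32·t = ln(21.16) = 3.0521, so t = 3.0521/0.32 = 9.5379.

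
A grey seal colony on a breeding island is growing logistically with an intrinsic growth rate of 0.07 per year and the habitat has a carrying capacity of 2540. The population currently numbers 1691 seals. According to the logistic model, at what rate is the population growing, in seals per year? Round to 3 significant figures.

dN/dt = rN(1 − N/K) = 0.07 × 1691 × (1 − 1691/2540).
1 − 1691/2540 = 0.33425; dN/dt = 0.07 × 1691 × 0.33425 = 39.565.

39.6 seals per year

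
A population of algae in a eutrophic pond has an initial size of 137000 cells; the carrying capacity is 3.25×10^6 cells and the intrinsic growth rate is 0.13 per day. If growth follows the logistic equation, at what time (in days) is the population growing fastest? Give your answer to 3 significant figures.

24.0 days

Logistic growth is fastest at N = K/2 = 1.625×10^6.
A = (K − N₀)/N₀ = 22.723. Set K/(1 + A·e^(−rt)) = K/2 → A·e^(−rt) = 1.
e^(−0.13t) = 1/22.723 = 0.044009, so t = ln(22.723)/0.13 = 3.1234/0.13 = 24.026.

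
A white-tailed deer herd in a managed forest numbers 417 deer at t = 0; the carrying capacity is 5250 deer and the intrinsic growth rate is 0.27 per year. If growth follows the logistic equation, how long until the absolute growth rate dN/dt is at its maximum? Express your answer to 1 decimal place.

9.1 years

Logistic growth is fastest at N = K/2 = 2625.
A = (K − N₀)/N₀ = 11.59. Set K/(1 + A·e^(−rt)) = K/2 → A·e^(−rt) = 1.
e^(−0.27t) = 1/11.59 = 0.0862818, so t = ln(11.59)/0.27 = 2.4501/0.27 = 9.0746.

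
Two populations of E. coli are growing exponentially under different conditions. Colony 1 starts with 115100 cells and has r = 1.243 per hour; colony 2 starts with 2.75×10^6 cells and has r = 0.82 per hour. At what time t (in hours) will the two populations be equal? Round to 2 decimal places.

7.50 hours

Set 115100·e^(1.243t) = 2.75×10^6·e^(0.82t).
e^((1.243 − 0.82)t) = 2.75×10^6/115100 → e^(0.423·t) = 23.892.
0.423·t = ln(23.892) = 3.1736, so t = 3.1736/0.423 = 7.5025.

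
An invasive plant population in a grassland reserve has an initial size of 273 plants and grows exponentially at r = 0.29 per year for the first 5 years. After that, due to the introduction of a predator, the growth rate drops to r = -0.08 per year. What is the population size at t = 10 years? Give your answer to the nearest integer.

Phase 1: N(5) = 273·e^(0.29×5) = 273·e^1.45 = 1163.83.
Phase 2 runs for 10 − 5 = 5 years at r = -0.08.
N(10) = 1163.83·e^(-0.08×5) = 1163.83·e^-0.4 = 780.139.

780 plants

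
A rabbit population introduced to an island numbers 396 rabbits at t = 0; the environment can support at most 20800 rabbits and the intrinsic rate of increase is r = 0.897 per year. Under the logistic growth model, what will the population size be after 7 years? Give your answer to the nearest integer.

18967 rabbits

A = (K − N₀)/N₀ = (20800 − 396)/396 = 51.525.
N(t) = K/(1 + A·e^(−rt)) = 20800/(1 + 51.525×e^(−0.897×7)).
e^(−6.279) = 0.0018753; denominator = 1 + 51.525×0.0018753 = 1.0966.
N = 20800/1.0966 = 18967.3.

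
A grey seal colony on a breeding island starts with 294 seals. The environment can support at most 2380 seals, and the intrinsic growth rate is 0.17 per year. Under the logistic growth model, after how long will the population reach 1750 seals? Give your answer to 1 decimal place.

A = (K − N₀)/N₀ = (2380 − 294)/294 = 7.0952.
Solve 2380/(1 + 7.0952·e^(−0.17t)) = 1750: 1 + 7.0952·e^(−0.17t) = 1.36, so e^(−0.17t) = 0.0507383.
−0.17·t = ln(0.0507383) = -2.9811, so t = 2.9811/0.17 = 17.536.

17.5 years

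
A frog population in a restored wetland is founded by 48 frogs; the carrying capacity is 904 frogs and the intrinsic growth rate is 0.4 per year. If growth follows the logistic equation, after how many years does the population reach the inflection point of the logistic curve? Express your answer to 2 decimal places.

Logistic growth is fastest at N = K/2 = 452.
A = (K − N₀)/N₀ = 17.833. Set K/(1 + A·e^(−rt)) = K/2 → A·e^(−rt) = 1.
e^(−0.4t) = 1/17.833 = 0.0560748, so t = ln(17.833)/0.4 = 2.8811/0.4 = 7.2027.

7.20 years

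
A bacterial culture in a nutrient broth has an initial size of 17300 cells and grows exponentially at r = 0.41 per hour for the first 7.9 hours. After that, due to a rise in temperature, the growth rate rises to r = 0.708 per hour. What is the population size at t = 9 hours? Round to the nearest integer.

Phase 1: N(7.9) = 17300·e^(0.41×7.9) = 17300·e^3.239 = 441292.
Phase 2 runs for 9 − 7.9 = 1.1 hours at r = 0.708.
N(9) = 441292·e^(0.708×1.1) = 441292·e^0.7788 = 961511.

961511 cells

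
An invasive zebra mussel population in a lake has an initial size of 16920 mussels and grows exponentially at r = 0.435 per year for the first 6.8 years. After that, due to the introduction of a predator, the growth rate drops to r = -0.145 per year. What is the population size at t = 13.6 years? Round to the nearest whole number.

121571 mussels

Phase 1: N(6.8) = 16920·e^(0.435×6.8) = 16920·e^2.958 = 325869.
Phase 2 runs for 13.6 − 6.8 = 6.8 years at r = -0.145.
N(13.6) = 325869·e^(-0.145×6.8) = 325869·e^-0.986 = 121571.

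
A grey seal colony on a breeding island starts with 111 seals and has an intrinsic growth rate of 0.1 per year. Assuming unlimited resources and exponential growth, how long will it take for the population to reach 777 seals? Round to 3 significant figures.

Set N₀·e^(rt) = 777: e^(0.1·t) = 777/111 = 7.
0.1·t = ln(7) = 1.9459, so t = 1.9459/0.1 = 19.459.

19.5 years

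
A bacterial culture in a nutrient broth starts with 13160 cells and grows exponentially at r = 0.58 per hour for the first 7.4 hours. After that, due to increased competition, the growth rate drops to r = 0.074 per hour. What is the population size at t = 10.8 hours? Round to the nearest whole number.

1237418 cells

Phase 1: N(7.4) = 13160·e^(0.58×7.4) = 13160·e^4.292 = 962161.
Phase 2 runs for 10.8 − 7.4 = 3.4 hours at r = 0.074.
N(10.8) = 962161·e^(0.074×3.4) = 962161·e^0.2516 = 1.237418×10^6.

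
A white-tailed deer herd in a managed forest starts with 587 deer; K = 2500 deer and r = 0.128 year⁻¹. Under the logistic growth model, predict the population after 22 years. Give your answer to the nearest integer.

2092 deer

A = (K − N₀)/N₀ = (2500 − 587)/587 = 3.2589.
N(t) = K/(1 + A·e^(−rt)) = 2500/(1 + 3.2589×e^(−0.128×22)).
e^(−2.816) = 0.059845; denominator = 1 + 3.2589×0.059845 = 1.195.
N = 2500/1.195 = 2092.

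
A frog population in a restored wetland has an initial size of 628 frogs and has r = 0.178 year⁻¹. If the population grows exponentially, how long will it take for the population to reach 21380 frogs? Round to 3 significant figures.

19.8 years

Set N₀·e^(rt) = 21380: e^(0.178·t) = 21380/628 = 34.045.
0.178·t = ln(34.045) = 3.5277, so t = 3.5277/0.178 = 19.818.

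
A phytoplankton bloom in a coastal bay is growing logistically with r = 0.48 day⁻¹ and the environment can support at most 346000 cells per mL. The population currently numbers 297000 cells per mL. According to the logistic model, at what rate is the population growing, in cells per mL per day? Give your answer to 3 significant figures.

dN/dt = rN(1 − N/K) = 0.48 × 297000 × (1 − 297000/346000).
1 − 297000/346000 = 0.14162; dN/dt = 0.48 × 297000 × 0.14162 = 20189.

20200 cells per mL per day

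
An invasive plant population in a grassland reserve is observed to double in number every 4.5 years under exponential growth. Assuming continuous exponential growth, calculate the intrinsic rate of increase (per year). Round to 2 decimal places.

r = ln(2)/t_d = 0.6931/4.5 = 0.15403.

0.15 per year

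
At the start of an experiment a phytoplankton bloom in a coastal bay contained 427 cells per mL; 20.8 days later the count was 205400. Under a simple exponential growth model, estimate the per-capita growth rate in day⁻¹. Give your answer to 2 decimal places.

0.30 per day

From N(t) = N₀·e^(rt): e^(r·20.8) = 205400/427 = 481.03.
r·20.8 = ln(481.03) = 6.1759, so r = 6.1759/20.8 = 0.29692.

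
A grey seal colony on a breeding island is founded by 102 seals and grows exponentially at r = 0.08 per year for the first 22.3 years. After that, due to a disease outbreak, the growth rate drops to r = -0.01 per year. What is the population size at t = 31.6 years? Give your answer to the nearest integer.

Phase 1: N(22.3) = 102·e^(0.08×22.3) = 102·e^1.784 = 607.27.
Phase 2 runs for 31.6 − 22.3 = 9.3 years at r = -0.01.
N(31.6) = 607.27·e^(-0.01×9.3) = 607.27·e^-0.093 = 553.34.

553 seals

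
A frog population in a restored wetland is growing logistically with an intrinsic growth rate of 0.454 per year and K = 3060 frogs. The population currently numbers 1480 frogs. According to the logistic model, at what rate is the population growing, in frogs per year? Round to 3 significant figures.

dN/dt = rN(1 − N/K) = 0.454 × 1480 × (1 − 1480/3060).
1 − 1480/3060 = 0.51634; dN/dt = 0.454 × 1480 × 0.51634 = 346.94.

347 frogs per year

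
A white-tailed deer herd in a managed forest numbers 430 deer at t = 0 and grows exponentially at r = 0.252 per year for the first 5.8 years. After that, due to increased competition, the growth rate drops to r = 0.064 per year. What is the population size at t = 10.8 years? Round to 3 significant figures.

Phase 1: N(5.8) = 430·e^(0.252×5.8) = 430·e^1.462 = 1854.53.
Phase 2 runs for 10.8 − 5.8 = 5 years at r = 0.064.
N(10.8) = 1854.53·e^(0.064×5) = 1854.53·e^0.32 = 2553.92.

2550 deer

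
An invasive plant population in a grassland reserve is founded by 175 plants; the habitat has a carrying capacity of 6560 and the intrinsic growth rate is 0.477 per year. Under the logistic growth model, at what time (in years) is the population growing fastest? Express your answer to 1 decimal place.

7.5 years

Logistic growth is fastest at N = K/2 = 3280.
A = (K − N₀)/N₀ = 36.486. Set K/(1 + A·e^(−rt)) = K/2 → A·e^(−rt) = 1.
e^(−0.477t) = 1/36.486 = 0.027408, so t = ln(36.486)/0.477 = 3.5969/0.477 = 7.5407.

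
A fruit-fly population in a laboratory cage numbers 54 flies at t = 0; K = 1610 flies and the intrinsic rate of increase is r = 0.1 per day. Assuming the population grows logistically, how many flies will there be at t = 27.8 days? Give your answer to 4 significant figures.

A = (K − N₀)/N₀ = (1610 − 54)/54 = 28.815.
N(t) = K/(1 + A·e^(−rt)) = 1610/(1 + 28.815×e^(−0.1×27.8)).
e^(−2.78) = 0.062039; denominator = 1 + 28.815×0.062039 = 2.7876.
N = 1610/2.7876 = 577.552.

577.6 flies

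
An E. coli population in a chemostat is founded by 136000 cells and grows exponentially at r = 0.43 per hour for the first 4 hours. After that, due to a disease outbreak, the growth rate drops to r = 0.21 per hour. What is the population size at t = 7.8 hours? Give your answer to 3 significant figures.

1690000 cells

Phase 1: N(4) = 136000·e^(0.43×4) = 136000·e^1.72 = 759496.
Phase 2 runs for 7.8 − 4 = 3.8 hours at r = 0.21.
N(7.8) = 759496·e^(0.21×3.8) = 759496·e^0.798 = 1.686912×10^6.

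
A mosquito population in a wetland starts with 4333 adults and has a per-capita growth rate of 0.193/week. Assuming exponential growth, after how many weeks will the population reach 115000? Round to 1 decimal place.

Set N₀·e^(rt) = 115000: e^(0.193·t) = 115000/4333 = 26.541.
0.193·t = ln(26.541) = 3.2787, so t = 3.2787/0.193 = 16.988.

17.0 weeks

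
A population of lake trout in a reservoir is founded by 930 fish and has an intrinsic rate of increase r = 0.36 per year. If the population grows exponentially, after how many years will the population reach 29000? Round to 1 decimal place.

9.6 years

Set N₀·e^(rt) = 29000: e^(0.36·t) = 29000/930 = 31.183.
0.36·t = ln(31.183) = 3.4399, so t = 3.4399/0.36 = 9.5552.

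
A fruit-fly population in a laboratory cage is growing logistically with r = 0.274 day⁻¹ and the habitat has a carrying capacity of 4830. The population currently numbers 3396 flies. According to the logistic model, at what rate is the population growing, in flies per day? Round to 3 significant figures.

dN/dt = rN(1 − N/K) = 0.274 × 3396 × (1 − 3396/4830).
1 − 3396/4830 = 0.29689; dN/dt = 0.274 × 3396 × 0.29689 = 276.26.

276 flies per day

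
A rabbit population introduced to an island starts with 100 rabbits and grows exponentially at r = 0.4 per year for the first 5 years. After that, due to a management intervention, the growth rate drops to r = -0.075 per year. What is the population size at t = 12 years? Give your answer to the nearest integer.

437 rabbits

Phase 1: N(5) = 100·e^(0.4×5) = 100·e^2 = 738.906.
Phase 2 runs for 12 − 5 = 7 years at r = -0.075.
N(12) = 738.906·e^(-0.075×7) = 738.906·e^-0.525 = 437.104.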